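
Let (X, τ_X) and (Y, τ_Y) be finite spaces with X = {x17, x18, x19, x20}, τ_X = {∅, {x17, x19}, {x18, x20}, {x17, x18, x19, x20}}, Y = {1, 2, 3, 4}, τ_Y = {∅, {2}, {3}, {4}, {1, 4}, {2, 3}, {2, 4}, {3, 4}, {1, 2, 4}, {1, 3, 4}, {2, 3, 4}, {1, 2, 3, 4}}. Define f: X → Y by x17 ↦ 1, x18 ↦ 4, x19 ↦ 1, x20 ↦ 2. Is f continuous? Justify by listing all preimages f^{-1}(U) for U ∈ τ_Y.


f is NOT continuous.

Compute f^{-1}(U) for each U ∈ τ_Y:
  U = ∅: f^{-1}(U) = ∅ ∈ τ_X ✓.
  U = {2}: f^{-1}(U) = {x20} ∉ τ_X ✗.
  U = {3}: f^{-1}(U) = ∅ ∈ τ_X ✓.
  U = {4}: f^{-1}(U) = {x18} ∉ τ_X ✗.
  U = {1, 4}: f^{-1}(U) = {x17, x18, x19} ∉ τ_X ✗.
  U = {2, 3}: f^{-1}(U) = {x20} ∉ τ_X ✗.
  U = {2, 4}: f^{-1}(U) = {x18, x20} ∈ τ_X ✓.
  U = {3, 4}: f^{-1}(U) = {x18} ∉ τ_X ✗.
  U = {1, 2, 4}: f^{-1}(U) = {x17, x18, x19, x20} ∈ τ_X ✓.
  U = {1, 3, 4}: f^{-1}(U) = {x17, x18, x19} ∉ τ_X ✗.
  U = {2, 3, 4}: f^{-1}(U) = {x18, x20} ∈ τ_X ✓.
  U = {1, 2, 3, 4}: f^{-1}(U) = {x17, x18, x19, x20} ∈ τ_X ✓.
Found U = {2} with f^{-1}(U) = {x20} not in τ_X. Therefore f is NOT continuous.


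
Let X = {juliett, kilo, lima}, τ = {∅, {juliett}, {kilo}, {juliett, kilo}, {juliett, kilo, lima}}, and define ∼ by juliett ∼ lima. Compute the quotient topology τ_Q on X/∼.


X/∼ = {[juliett=lima], [kilo]}; |τ_Q| = 3.

Equivalence classes: [juliett=lima], [kilo].
Quotient map π: X → X/∼ sends juliett ↦ [juliett=lima], kilo ↦ [kilo], lima ↦ [juliett=lima].
For each subset V ⊆ X/∼, compute π^{-1}(V) ⊆ X and check whether π^{-1}(V) ∈ τ. V is open in τ_Q iff π^{-1}(V) ∈ τ.
  V = {}: π^{-1}(V) = ∅ ∈ τ ✓.
  V = {[juliett=lima]}: π^{-1}(V) = {juliett, lima} ∉ τ ✗.
  V = {[kilo]}: π^{-1}(V) = {kilo} ∈ τ ✓.
  V = {[juliett=lima], [kilo]}: π^{-1}(V) = {juliett, kilo, lima} ∈ τ ✓.
Open sets in the quotient: τ_Q = {{}, {[kilo]}, {[juliett=lima], [kilo]}} (3 elements).


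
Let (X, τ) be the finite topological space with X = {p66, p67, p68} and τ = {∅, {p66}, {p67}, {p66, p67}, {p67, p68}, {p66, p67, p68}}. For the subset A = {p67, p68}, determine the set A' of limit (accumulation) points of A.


A' = {p68}

For each x ∈ X, list the open sets U ∈ τ with x ∈ U, then check whether U ∩ (A ∖ {x}) ≠ ∅ for every such U.
  x = p66: open {p66} ∋ x has {p66} ∩ (A ∖ {p66}) = ∅, so x is NOT a limit point.
  x = p67: open {p67} ∋ x has {p67} ∩ (A ∖ {p67}) = ∅, so x is NOT a limit point.
  x = p68: opens ∋ x are {p67, p68}, {p66, p67, p68}; each meets A ∖ {p68}, so x IS a limit point.
Collecting: A' = {p68}.


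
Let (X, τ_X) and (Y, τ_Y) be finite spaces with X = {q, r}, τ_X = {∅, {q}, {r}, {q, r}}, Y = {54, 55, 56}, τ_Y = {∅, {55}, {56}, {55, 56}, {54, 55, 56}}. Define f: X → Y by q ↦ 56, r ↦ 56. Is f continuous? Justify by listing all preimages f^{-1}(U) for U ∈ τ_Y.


f IS continuous.

Compute f^{-1}(U) for each U ∈ τ_Y:
  U = ∅: f^{-1}(U) = ∅ ∈ τ_X ✓.
  U = {55}: f^{-1}(U) = ∅ ∈ τ_X ✓.
  U = {56}: f^{-1}(U) = {q, r} ∈ τ_X ✓.
  U = {55, 56}: f^{-1}(U) = {q, r} ∈ τ_X ✓.
  U = {54, 55, 56}: f^{-1}(U) = {q, r} ∈ τ_X ✓.
Every preimage lies in τ_X, so f IS continuous.


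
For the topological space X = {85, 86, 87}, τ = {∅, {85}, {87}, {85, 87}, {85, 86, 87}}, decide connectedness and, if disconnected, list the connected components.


(X, τ) is connected.

Find clopen sets (U ∈ τ with X ∖ U ∈ τ):
  U = ∅, X ∖ U = {85, 86, 87} — both open, so U is clopen.
  U = {85, 86, 87}, X ∖ U = ∅ — both open, so U is clopen.
Only trivial clopens (∅ and X) exist, so (X, τ) is connected.
Compute connected components by grouping points that agree on all clopens:
  component: {85, 86, 87}


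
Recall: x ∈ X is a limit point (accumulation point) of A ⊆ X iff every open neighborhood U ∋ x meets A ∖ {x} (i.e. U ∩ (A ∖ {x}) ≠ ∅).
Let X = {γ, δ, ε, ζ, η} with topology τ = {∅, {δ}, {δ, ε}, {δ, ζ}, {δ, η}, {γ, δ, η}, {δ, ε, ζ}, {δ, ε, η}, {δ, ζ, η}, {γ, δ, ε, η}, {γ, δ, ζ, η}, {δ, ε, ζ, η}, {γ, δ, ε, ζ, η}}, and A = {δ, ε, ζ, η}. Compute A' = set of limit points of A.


A' = {γ, ε, ζ, η}

For each x ∈ X, list the open sets U ∈ τ with x ∈ U, then check whether U ∩ (A ∖ {x}) ≠ ∅ for every such U.
  x = γ: opens ∋ x are {γ, δ, η}, {γ, δ, ε, η}, {γ, δ, ζ, η}, {γ, δ, ε, ζ, η}; each meets A ∖ {γ}, so x IS a limit point.
  x = δ: open {δ} ∋ x has {δ} ∩ (A ∖ {δ}) = ∅, so x is NOT a limit point.
  x = ε: opens ∋ x are {δ, ε}, {δ, ε, ζ}, {δ, ε, η}, {γ, δ, ε, η}, {δ, ε, ζ, η}, {γ, δ, ε, ζ, η}; each meets A ∖ {ε}, so x IS a limit point.
  x = ζ: opens ∋ x are {δ, ζ}, {δ, ε, ζ}, {δ, ζ, η}, {γ, δ, ζ, η}, {δ, ε, ζ, η}, {γ, δ, ε, ζ, η}; each meets A ∖ {ζ}, so x IS a limit point.
  x = η: opens ∋ x are {δ, η}, {γ, δ, η}, {δ, ε, η}, {δ, ζ, η}, {γ, δ, ε, η}, {γ, δ, ζ, η}, {δ, ε, ζ, η}, {γ, δ, ε, ζ, η}; each meets A ∖ {η}, so x IS a limit point.
Collecting: A' = {γ, ε, ζ, η}.


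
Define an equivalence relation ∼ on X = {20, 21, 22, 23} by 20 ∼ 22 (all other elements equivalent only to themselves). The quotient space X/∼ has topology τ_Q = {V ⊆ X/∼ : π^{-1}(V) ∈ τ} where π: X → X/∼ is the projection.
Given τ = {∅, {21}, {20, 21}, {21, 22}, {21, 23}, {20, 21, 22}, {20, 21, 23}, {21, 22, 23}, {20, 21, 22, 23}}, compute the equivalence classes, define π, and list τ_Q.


X/∼ = {[20=22], [21], [23]}; |τ_Q| = 5.

Equivalence classes: [20=22], [21], [23].
Quotient map π: X → X/∼ sends 20 ↦ [20=22], 21 ↦ [21], 22 ↦ [20=22], 23 ↦ [23].
For each subset V ⊆ X/∼, compute π^{-1}(V) ⊆ X and check whether π^{-1}(V) ∈ τ. V is open in τ_Q iff π^{-1}(V) ∈ τ.
  V = {}: π^{-1}(V) = ∅ ∈ τ ✓.
  V = {[20=22]}: π^{-1}(V) = {20, 22} ∉ τ ✗.
  V = {[21]}: π^{-1}(V) = {21} ∈ τ ✓.
  V = {[20=22], [21]}: π^{-1}(V) = {20, 21, 22} ∈ τ ✓.
  V = {[23]}: π^{-1}(V) = {23} ∉ τ ✗.
  V = {[20=22], [23]}: π^{-1}(V) = {20, 22, 23} ∉ τ ✗.
  V = {[21], [23]}: π^{-1}(V) = {21, 23} ∈ τ ✓.
  V = {[20=22], [21], [23]}: π^{-1}(V) = {20, 21, 22, 23} ∈ τ ✓.
Open sets in the quotient: τ_Q = {{}, {[21]}, {[20=22], [21]}, {[21], [23]}, {[20=22], [21], [23]}} (5 elements).


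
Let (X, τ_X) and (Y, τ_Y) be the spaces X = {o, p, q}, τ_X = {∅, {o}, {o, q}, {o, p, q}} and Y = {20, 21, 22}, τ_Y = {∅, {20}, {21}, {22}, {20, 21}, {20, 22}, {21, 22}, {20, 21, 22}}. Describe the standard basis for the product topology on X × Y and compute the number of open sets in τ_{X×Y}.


Basis B = {∅ × ∅, {o} × {20}, {o} × {21}, {o} × {22}, {o} × {20, 21}, {o} × {20, 22}, {o, q} × {20}, {o} × {21, 22}, {o, q} × {21}, {o, q} × {22}, {o} × {20, 21, 22}, {o, p, q} × {20}, {o, p, q} × {21}, {o, p, q} × {22}, {o, q} × {20, 21}, {o, q} × {20, 22}, {o, q} × {21, 22}, {o, q} × {20, 21, 22}, {o, p, q} × {20, 21}, {o, p, q} × {20, 22}, {o, p, q} × {21, 22}, {o, p, q} × {20, 21, 22}}; |τ_{X×Y}| = 64.

Enumerate products U × V with U ∈ τ_X, V ∈ τ_Y (deduplicated):
  ∅ × ∅ = {} (∅)
  {o} × {20} = {(o,20)}
  {o} × {21} = {(o,21)}
  {o} × {22} = {(o,22)}
  {o} × {20, 21} = {(o,20), (o,21)}
  {o} × {20, 22} = {(o,20), (o,22)}
  {o, q} × {20} = {(o,20), (q,20)}
  {o} × {21, 22} = {(o,21), (o,22)}
  {o, q} × {21} = {(o,21), (q,21)}
  {o, q} × {22} = {(o,22), (q,22)}
  {o} × {20, 21, 22} = {(o,20), (o,21), (o,22)}
  {o, p, q} × {20} = {(o,20), (p,20), (q,20)}
  {o, p, q} × {21} = {(o,21), (p,21), (q,21)}
  {o, p, q} × {22} = {(o,22), (p,22), (q,22)}
  {o, q} × {20, 21} = {(o,20), (o,21), (q,20), (q,21)}
  {o, q} × {20, 22} = {(o,20), (o,22), (q,20), (q,22)}
  {o, q} × {21, 22} = {(o,21), (o,22), (q,21), (q,22)}
  {o, q} × {20, 21, 22} = {(o,20), (o,21), (o,22), (q,20), (q,21), (q,22)}
  {o, p, q} × {20, 21} = {(o,20), (o,21), (p,20), (p,21), (q,20), (q,21)}
  {o, p, q} × {20, 22} = {(o,20), (o,22), (p,20), (p,22), (q,20), (q,22)}
  {o, p, q} × {21, 22} = {(o,21), (o,22), (p,21), (p,22), (q,21), (q,22)}
  {o, p, q} × {20, 21, 22} = {(o,20), (o,21), (o,22), (p,20), (p,21), (p,22), (q,20), (q,21), (q,22)}
These 22 distinct sets form the basis B.
Close under arbitrary unions to get τ_{X×Y}; counting gives |τ_{X×Y}| = 64.


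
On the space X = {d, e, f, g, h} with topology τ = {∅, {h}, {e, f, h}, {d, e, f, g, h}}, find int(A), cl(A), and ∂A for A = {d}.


int(A) = ∅, cl(A) = {d, g}, ∂A = {d, g}.

Closed sets in (X, τ) are complements of opens:
  closed(X, τ) = {∅, {d, g}, {d, e, f, g}, {d, e, f, g, h}}.
int(A) = ⋃ {U ∈ τ : U ⊆ A}. Opens contained in A: ∅.
Taking the union of these: int(A) = ∅.
cl(A) = ⋂ {C closed : A ⊆ C}. Closed sets containing A: {d, g}, {d, e, f, g}, {d, e, f, g, h}.
Intersecting these: cl(A) = {d, g}.
∂A = cl(A) ∖ int(A) = {d, g} ∖ ∅ = {d, g}.


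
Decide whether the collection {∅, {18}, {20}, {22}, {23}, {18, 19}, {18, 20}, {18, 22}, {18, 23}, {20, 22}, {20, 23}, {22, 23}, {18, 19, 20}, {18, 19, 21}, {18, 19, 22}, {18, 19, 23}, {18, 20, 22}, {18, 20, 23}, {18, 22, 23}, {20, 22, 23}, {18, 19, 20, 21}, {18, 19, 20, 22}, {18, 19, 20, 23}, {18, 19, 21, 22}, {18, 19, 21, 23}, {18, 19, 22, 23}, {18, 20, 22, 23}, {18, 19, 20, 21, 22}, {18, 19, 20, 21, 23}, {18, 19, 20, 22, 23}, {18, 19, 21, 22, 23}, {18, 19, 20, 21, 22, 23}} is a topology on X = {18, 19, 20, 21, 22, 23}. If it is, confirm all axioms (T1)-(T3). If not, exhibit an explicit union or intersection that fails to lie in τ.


τ IS a topology on X.

Axiom (T1): ∅ ∈ τ? Yes; X ∈ τ? Yes.
Axiom (T2/T3): check pairwise unions and intersections of members of τ.
All pairwise intersections and unions checked — each lies in τ. Therefore τ satisfies (T1), (T2), (T3): it IS a topology on X.


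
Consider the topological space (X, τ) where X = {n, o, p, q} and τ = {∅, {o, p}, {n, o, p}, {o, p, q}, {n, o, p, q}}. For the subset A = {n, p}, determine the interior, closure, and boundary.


int(A) = ∅, cl(A) = {n, o, p, q}, ∂A = {n, o, p, q}.

Closed sets in (X, τ) are complements of opens:
  closed(X, τ) = {∅, {n}, {q}, {n, q}, {n, o, p, q}}.
int(A) = ⋃ {U ∈ τ : U ⊆ A}. Opens contained in A: ∅.
Taking the union of these: int(A) = ∅.
cl(A) = ⋂ {C closed : A ⊆ C}. Closed sets containing A: {n, o, p, q}.
Intersecting these: cl(A) = {n, o, p, q}.
∂A = cl(A) ∖ int(A) = {n, o, p, q} ∖ ∅ = {n, o, p, q}.


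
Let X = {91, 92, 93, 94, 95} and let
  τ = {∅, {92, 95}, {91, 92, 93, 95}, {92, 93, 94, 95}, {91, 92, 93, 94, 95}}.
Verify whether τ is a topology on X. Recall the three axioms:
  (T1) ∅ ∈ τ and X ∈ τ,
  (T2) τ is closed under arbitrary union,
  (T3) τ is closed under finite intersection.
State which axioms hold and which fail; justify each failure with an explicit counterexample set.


τ is NOT a topology on X.

Axiom (T1): ∅ ∈ τ? Yes; X ∈ τ? Yes.
Axiom (T2/T3): check pairwise unions and intersections of members of τ.
Counterexample for (T3): {91, 92, 93, 95} ∩ {92, 93, 94, 95} = {92, 93, 95} ∉ τ. Therefore τ is NOT a topology.


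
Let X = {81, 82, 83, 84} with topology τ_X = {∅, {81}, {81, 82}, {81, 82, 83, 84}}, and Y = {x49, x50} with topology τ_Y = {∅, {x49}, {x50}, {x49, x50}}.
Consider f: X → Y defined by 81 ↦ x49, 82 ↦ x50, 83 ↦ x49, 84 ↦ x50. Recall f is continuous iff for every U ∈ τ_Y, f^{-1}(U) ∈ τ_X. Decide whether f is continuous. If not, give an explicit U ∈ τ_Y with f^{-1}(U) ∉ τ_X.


f is NOT continuous.

Compute f^{-1}(U) for each U ∈ τ_Y:
  U = ∅: f^{-1}(U) = ∅ ∈ τ_X ✓.
  U = {x49}: f^{-1}(U) = {81, 83} ∉ τ_X ✗.
  U = {x50}: f^{-1}(U) = {82, 84} ∉ τ_X ✗.
  U = {x49, x50}: f^{-1}(U) = {81, 82, 83, 84} ∈ τ_X ✓.
Found U = {x49} with f^{-1}(U) = {81, 83} not in τ_X. Therefore f is NOT continuous.


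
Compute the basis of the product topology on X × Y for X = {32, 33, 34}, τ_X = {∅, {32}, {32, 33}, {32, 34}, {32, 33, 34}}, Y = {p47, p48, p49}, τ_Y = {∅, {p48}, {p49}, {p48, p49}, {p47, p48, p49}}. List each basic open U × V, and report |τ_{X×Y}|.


Basis B = {∅ × ∅, {32} × {p48}, {32} × {p49}, {32} × {p48, p49}, {32, 33} × {p48}, {32, 34} × {p48}, {32, 33} × {p49}, {32, 34} × {p49}, {32} × {p47, p48, p49}, {32, 33, 34} × {p48}, {32, 33, 34} × {p49}, {32, 33} × {p48, p49}, {32, 34} × {p48, p49}, {32, 33} × {p47, p48, p49}, {32, 34} × {p47, p48, p49}, {32, 33, 34} × {p48, p49}, {32, 33, 34} × {p47, p48, p49}}; |τ_{X×Y}| = 50.

Enumerate products U × V with U ∈ τ_X, V ∈ τ_Y (deduplicated):
  ∅ × ∅ = {} (∅)
  {32} × {p48} = {(32,p48)}
  {32} × {p49} = {(32,p49)}
  {32} × {p48, p49} = {(32,p48), (32,p49)}
  {32, 33} × {p48} = {(32,p48), (33,p48)}
  {32, 34} × {p48} = {(32,p48), (34,p48)}
  {32, 33} × {p49} = {(32,p49), (33,p49)}
  {32, 34} × {p49} = {(32,p49), (34,p49)}
  {32} × {p47, p48, p49} = {(32,p47), (32,p48), (32,p49)}
  {32, 33, 34} × {p48} = {(32,p48), (33,p48), (34,p48)}
  {32, 33, 34} × {p49} = {(32,p49), (33,p49), (34,p49)}
  {32, 33} × {p48, p49} = {(32,p48), (32,p49), (33,p48), (33,p49)}
  {32, 34} × {p48, p49} = {(32,p48), (32,p49), (34,p48), (34,p49)}
  {32, 33} × {p47, p48, p49} = {(32,p47), (32,p48), (32,p49), (33,p47), (33,p48), (33,p49)}
  {32, 34} × {p47, p48, p49} = {(32,p47), (32,p48), (32,p49), (34,p47), (34,p48), (34,p49)}
  {32, 33, 34} × {p48, p49} = {(32,p48), (32,p49), (33,p48), (33,p49), (34,p48), (34,p49)}
  {32, 33, 34} × {p47, p48, p49} = {(32,p47), (32,p48), (32,p49), (33,p47), (33,p48), (33,p49), (34,p47), (34,p48), (34,p49)}
These 17 distinct sets form the basis B.
Close under arbitrary unions to get τ_{X×Y}; counting gives |τ_{X×Y}| = 50.


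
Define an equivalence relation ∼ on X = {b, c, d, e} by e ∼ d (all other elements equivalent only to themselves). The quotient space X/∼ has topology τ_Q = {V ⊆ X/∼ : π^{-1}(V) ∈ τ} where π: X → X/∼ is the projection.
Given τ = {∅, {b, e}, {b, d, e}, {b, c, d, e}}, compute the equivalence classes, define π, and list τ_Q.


X/∼ = {[b], [c], [d=e]}; |τ_Q| = 3.

Equivalence classes: [b], [c], [d=e].
Quotient map π: X → X/∼ sends b ↦ [b], c ↦ [c], d ↦ [d=e], e ↦ [d=e].
For each subset V ⊆ X/∼, compute π^{-1}(V) ⊆ X and check whether π^{-1}(V) ∈ τ. V is open in τ_Q iff π^{-1}(V) ∈ τ.
  V = {}: π^{-1}(V) = ∅ ∈ τ ✓.
  V = {[b]}: π^{-1}(V) = {b} ∉ τ ✗.
  V = {[c]}: π^{-1}(V) = {c} ∉ τ ✗.
  V = {[b], [c]}: π^{-1}(V) = {b, c} ∉ τ ✗.
  V = {[d=e]}: π^{-1}(V) = {d, e} ∉ τ ✗.
  V = {[b], [d=e]}: π^{-1}(V) = {b, d, e} ∈ τ ✓.
  V = {[c], [d=e]}: π^{-1}(V) = {c, d, e} ∉ τ ✗.
  V = {[b], [c], [d=e]}: π^{-1}(V) = {b, c, d, e} ∈ τ ✓.
Open sets in the quotient: τ_Q = {{}, {[b], [d=e]}, {[b], [c], [d=e]}} (3 elements).


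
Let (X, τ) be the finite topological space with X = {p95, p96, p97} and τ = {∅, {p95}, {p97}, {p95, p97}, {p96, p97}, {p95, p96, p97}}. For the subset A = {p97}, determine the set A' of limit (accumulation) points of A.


A' = {p96}

For each x ∈ X, list the open sets U ∈ τ with x ∈ U, then check whether U ∩ (A ∖ {x}) ≠ ∅ for every such U.
  x = p95: open {p95} ∋ x has {p95} ∩ (A ∖ {p95}) = ∅, so x is NOT a limit point.
  x = p96: opens ∋ x are {p96, p97}, {p95, p96, p97}; each meets A ∖ {p96}, so x IS a limit point.
  x = p97: open {p97} ∋ x has {p97} ∩ (A ∖ {p97}) = ∅, so x is NOT a limit point.
Collecting: A' = {p96}.


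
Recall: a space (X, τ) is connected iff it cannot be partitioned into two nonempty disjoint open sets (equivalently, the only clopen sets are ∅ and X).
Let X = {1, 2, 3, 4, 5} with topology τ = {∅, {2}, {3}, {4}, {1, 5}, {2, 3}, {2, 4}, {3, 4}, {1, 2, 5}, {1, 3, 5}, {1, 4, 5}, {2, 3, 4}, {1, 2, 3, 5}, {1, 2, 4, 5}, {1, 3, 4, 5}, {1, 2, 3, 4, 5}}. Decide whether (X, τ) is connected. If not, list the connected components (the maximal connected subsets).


(X, τ) is disconnected; components = [{2}, {3}, {4}, {1, 5}].

Find clopen sets (U ∈ τ with X ∖ U ∈ τ):
  U = ∅, X ∖ U = {1, 2, 3, 4, 5} — both open, so U is clopen.
  U = {2}, X ∖ U = {1, 3, 4, 5} — both open, so U is clopen.
  U = {3}, X ∖ U = {1, 2, 4, 5} — both open, so U is clopen.
  U = {4}, X ∖ U = {1, 2, 3, 5} — both open, so U is clopen.
  U = {1, 5}, X ∖ U = {2, 3, 4} — both open, so U is clopen.
  U = {2, 3}, X ∖ U = {1, 4, 5} — both open, so U is clopen.
  U = {2, 4}, X ∖ U = {1, 3, 5} — both open, so U is clopen.
  U = {3, 4}, X ∖ U = {1, 2, 5} — both open, so U is clopen.
  U = {1, 2, 5}, X ∖ U = {3, 4} — both open, so U is clopen.
  U = {1, 3, 5}, X ∖ U = {2, 4} — both open, so U is clopen.
  U = {1, 4, 5}, X ∖ U = {2, 3} — both open, so U is clopen.
  U = {2, 3, 4}, X ∖ U = {1, 5} — both open, so U is clopen.
  U = {1, 2, 3, 5}, X ∖ U = {4} — both open, so U is clopen.
  U = {1, 2, 4, 5}, X ∖ U = {3} — both open, so U is clopen.
  U = {1, 3, 4, 5}, X ∖ U = {2} — both open, so U is clopen.
  U = {1, 2, 3, 4, 5}, X ∖ U = ∅ — both open, so U is clopen.
Nontrivial clopen(s) exist: e.g. {3, 4}. So (X, τ) is disconnected.
Compute connected components by grouping points that agree on all clopens:
  component: {2}
  component: {3}
  component: {4}
  component: {1, 5}


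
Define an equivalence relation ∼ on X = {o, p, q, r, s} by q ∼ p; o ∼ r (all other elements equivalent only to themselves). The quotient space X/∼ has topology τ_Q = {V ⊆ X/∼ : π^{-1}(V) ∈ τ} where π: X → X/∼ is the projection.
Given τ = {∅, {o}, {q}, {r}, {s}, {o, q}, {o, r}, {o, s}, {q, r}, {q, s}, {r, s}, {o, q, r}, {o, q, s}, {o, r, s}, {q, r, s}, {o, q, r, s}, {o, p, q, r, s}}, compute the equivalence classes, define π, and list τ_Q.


X/∼ = {[o=r], [p=q], [s]}; |τ_Q| = 5.

Equivalence classes: [o=r], [p=q], [s].
Quotient map π: X → X/∼ sends o ↦ [o=r], p ↦ [p=q], q ↦ [p=q], r ↦ [o=r], s ↦ [s].
For each subset V ⊆ X/∼, compute π^{-1}(V) ⊆ X and check whether π^{-1}(V) ∈ τ. V is open in τ_Q iff π^{-1}(V) ∈ τ.
  V = {}: π^{-1}(V) = ∅ ∈ τ ✓.
  V = {[o=r]}: π^{-1}(V) = {o, r} ∈ τ ✓.
  V = {[p=q]}: π^{-1}(V) = {p, q} ∉ τ ✗.
  V = {[o=r], [p=q]}: π^{-1}(V) = {o, p, q, r} ∉ τ ✗.
  V = {[s]}: π^{-1}(V) = {s} ∈ τ ✓.
  V = {[o=r], [s]}: π^{-1}(V) = {o, r, s} ∈ τ ✓.
  V = {[p=q], [s]}: π^{-1}(V) = {p, q, s} ∉ τ ✗.
  V = {[o=r], [p=q], [s]}: π^{-1}(V) = {o, p, q, r, s} ∈ τ ✓.
Open sets in the quotient: τ_Q = {{}, {[o=r]}, {[s]}, {[o=r], [s]}, {[o=r], [p=q], [s]}} (5 elements).


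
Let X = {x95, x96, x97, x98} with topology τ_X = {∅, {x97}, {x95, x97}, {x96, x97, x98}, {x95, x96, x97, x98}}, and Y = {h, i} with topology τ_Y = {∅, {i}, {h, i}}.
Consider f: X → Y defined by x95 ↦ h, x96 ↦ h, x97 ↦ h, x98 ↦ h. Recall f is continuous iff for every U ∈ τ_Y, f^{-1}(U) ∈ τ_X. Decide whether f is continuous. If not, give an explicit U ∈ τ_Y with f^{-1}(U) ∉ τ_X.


f IS continuous.

Compute f^{-1}(U) for each U ∈ τ_Y:
  U = ∅: f^{-1}(U) = ∅ ∈ τ_X ✓.
  U = {i}: f^{-1}(U) = ∅ ∈ τ_X ✓.
  U = {h, i}: f^{-1}(U) = {x95, x96, x97, x98} ∈ τ_X ✓.
Every preimage lies in τ_X, so f IS continuous.


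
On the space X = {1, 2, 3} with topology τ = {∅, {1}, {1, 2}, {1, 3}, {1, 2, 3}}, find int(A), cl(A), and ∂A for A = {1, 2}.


int(A) = {1, 2}, cl(A) = {1, 2, 3}, ∂A = {3}.

Closed sets in (X, τ) are complements of opens:
  closed(X, τ) = {∅, {2}, {3}, {2, 3}, {1, 2, 3}}.
int(A) = ⋃ {U ∈ τ : U ⊆ A}. Opens contained in A: ∅, {1}, {1, 2}.
Taking the union of these: int(A) = {1, 2}.
cl(A) = ⋂ {C closed : A ⊆ C}. Closed sets containing A: {1, 2, 3}.
Intersecting these: cl(A) = {1, 2, 3}.
∂A = cl(A) ∖ int(A) = {1, 2, 3} ∖ {1, 2} = {3}.


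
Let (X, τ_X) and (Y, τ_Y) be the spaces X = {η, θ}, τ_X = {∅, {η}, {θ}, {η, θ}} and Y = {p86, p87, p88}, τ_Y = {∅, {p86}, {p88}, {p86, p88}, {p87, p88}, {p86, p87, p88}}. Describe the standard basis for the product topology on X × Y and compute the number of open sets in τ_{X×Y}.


Basis B = {∅ × ∅, {η} × {p86}, {η} × {p88}, {θ} × {p86}, {θ} × {p88}, {η} × {p86, p88}, {η, θ} × {p86}, {η} × {p87, p88}, {η, θ} × {p88}, {θ} × {p86, p88}, {θ} × {p87, p88}, {η} × {p86, p87, p88}, {θ} × {p86, p87, p88}, {η, θ} × {p86, p88}, {η, θ} × {p87, p88}, {η, θ} × {p86, p87, p88}}; |τ_{X×Y}| = 36.

Enumerate products U × V with U ∈ τ_X, V ∈ τ_Y (deduplicated):
  ∅ × ∅ = {} (∅)
  {η} × {p86} = {(η,p86)}
  {η} × {p88} = {(η,p88)}
  {θ} × {p86} = {(θ,p86)}
  {θ} × {p88} = {(θ,p88)}
  {η} × {p86, p88} = {(η,p86), (η,p88)}
  {η, θ} × {p86} = {(η,p86), (θ,p86)}
  {η} × {p87, p88} = {(η,p87), (η,p88)}
  {η, θ} × {p88} = {(η,p88), (θ,p88)}
  {θ} × {p86, p88} = {(θ,p86), (θ,p88)}
  {θ} × {p87, p88} = {(θ,p87), (θ,p88)}
  {η} × {p86, p87, p88} = {(η,p86), (η,p87), (η,p88)}
  {θ} × {p86, p87, p88} = {(θ,p86), (θ,p87), (θ,p88)}
  {η, θ} × {p86, p88} = {(η,p86), (η,p88), (θ,p86), (θ,p88)}
  {η, θ} × {p87, p88} = {(η,p87), (η,p88), (θ,p87), (θ,p88)}
  {η, θ} × {p86, p87, p88} = {(η,p86), (η,p87), (η,p88), (θ,p86), (θ,p87), (θ,p88)}
These 16 distinct sets form the basis B.
Close under arbitrary unions to get τ_{X×Y}; counting gives |τ_{X×Y}| = 36.


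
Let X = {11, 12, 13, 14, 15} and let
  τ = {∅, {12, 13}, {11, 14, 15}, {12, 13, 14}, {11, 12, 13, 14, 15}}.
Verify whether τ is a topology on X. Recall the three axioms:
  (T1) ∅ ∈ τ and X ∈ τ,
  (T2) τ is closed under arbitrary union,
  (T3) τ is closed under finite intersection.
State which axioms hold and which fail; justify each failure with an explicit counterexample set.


τ is NOT a topology on X.

Axiom (T1): ∅ ∈ τ? Yes; X ∈ τ? Yes.
Axiom (T2/T3): check pairwise unions and intersections of members of τ.
Counterexample for (T3): {11, 14, 15} ∩ {12, 13, 14} = {14} ∉ τ. Therefore τ is NOT a topology.


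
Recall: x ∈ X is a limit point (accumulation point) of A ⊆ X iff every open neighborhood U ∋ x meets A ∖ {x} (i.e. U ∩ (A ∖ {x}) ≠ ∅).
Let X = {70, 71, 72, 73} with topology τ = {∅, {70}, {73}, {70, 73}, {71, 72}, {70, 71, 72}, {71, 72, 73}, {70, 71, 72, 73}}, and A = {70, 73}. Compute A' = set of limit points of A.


A' = ∅

For each x ∈ X, list the open sets U ∈ τ with x ∈ U, then check whether U ∩ (A ∖ {x}) ≠ ∅ for every such U.
  x = 70: open {70} ∋ x has {70} ∩ (A ∖ {70}) = ∅, so x is NOT a limit point.
  x = 71: open {71, 72} ∋ x has {71, 72} ∩ (A ∖ {71}) = ∅, so x is NOT a limit point.
  x = 72: open {71, 72} ∋ x has {71, 72} ∩ (A ∖ {72}) = ∅, so x is NOT a limit point.
  x = 73: open {73} ∋ x has {73} ∩ (A ∖ {73}) = ∅, so x is NOT a limit point.
Collecting: A' = ∅.


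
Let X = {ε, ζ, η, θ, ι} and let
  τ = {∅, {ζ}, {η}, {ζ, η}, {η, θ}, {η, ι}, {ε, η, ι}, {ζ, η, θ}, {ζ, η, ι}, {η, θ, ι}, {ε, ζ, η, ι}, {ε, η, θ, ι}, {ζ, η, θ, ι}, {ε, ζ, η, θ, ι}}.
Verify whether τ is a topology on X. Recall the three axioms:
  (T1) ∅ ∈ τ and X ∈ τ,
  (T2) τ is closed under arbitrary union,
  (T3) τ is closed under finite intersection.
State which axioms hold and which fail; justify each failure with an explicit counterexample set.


τ IS a topology on X.

Axiom (T1): ∅ ∈ τ? Yes; X ∈ τ? Yes.
Axiom (T2/T3): check pairwise unions and intersections of members of τ.
All pairwise intersections and unions checked — each lies in τ. Therefore τ satisfies (T1), (T2), (T3): it IS a topology on X.


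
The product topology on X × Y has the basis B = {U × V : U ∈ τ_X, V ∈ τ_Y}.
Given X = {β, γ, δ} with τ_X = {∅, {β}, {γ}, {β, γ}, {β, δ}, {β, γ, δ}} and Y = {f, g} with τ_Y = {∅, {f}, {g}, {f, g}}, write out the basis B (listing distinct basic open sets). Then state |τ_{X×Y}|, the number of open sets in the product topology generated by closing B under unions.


Basis B = {∅ × ∅, {β} × {f}, {β} × {g}, {γ} × {f}, {γ} × {g}, {β} × {f, g}, {β, γ} × {f}, {β, δ} × {f}, {β, γ} × {g}, {β, δ} × {g}, {γ} × {f, g}, {β, γ, δ} × {f}, {β, γ, δ} × {g}, {β, γ} × {f, g}, {β, δ} × {f, g}, {β, γ, δ} × {f, g}}; |τ_{X×Y}| = 36.

Enumerate products U × V with U ∈ τ_X, V ∈ τ_Y (deduplicated):
  ∅ × ∅ = {} (∅)
  {β} × {f} = {(β,f)}
  {β} × {g} = {(β,g)}
  {γ} × {f} = {(γ,f)}
  {γ} × {g} = {(γ,g)}
  {β} × {f, g} = {(β,f), (β,g)}
  {β, γ} × {f} = {(β,f), (γ,f)}
  {β, δ} × {f} = {(β,f), (δ,f)}
  {β, γ} × {g} = {(β,g), (γ,g)}
  {β, δ} × {g} = {(β,g), (δ,g)}
  {γ} × {f, g} = {(γ,f), (γ,g)}
  {β, γ, δ} × {f} = {(β,f), (γ,f), (δ,f)}
  {β, γ, δ} × {g} = {(β,g), (γ,g), (δ,g)}
  {β, γ} × {f, g} = {(β,f), (β,g), (γ,f), (γ,g)}
  {β, δ} × {f, g} = {(β,f), (β,g), (δ,f), (δ,g)}
  {β, γ, δ} × {f, g} = {(β,f), (β,g), (γ,f), (γ,g), (δ,f), (δ,g)}
These 16 distinct sets form the basis B.
Close under arbitrary unions to get τ_{X×Y}; counting gives |τ_{X×Y}| = 36.


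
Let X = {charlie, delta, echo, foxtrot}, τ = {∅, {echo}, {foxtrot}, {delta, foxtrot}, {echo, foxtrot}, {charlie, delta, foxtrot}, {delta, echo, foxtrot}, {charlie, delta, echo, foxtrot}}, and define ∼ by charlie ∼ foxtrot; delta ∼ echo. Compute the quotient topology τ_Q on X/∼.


X/∼ = {[charlie=foxtrot], [delta=echo]}; |τ_Q| = 2.

Equivalence classes: [charlie=foxtrot], [delta=echo].
Quotient map π: X → X/∼ sends charlie ↦ [charlie=foxtrot], delta ↦ [delta=echo], echo ↦ [delta=echo], foxtrot ↦ [charlie=foxtrot].
For each subset V ⊆ X/∼, compute π^{-1}(V) ⊆ X and check whether π^{-1}(V) ∈ τ. V is open in τ_Q iff π^{-1}(V) ∈ τ.
  V = {}: π^{-1}(V) = ∅ ∈ τ ✓.
  V = {[charlie=foxtrot]}: π^{-1}(V) = {charlie, foxtrot} ∉ τ ✗.
  V = {[delta=echo]}: π^{-1}(V) = {delta, echo} ∉ τ ✗.
  V = {[charlie=foxtrot], [delta=echo]}: π^{-1}(V) = {charlie, delta, echo, foxtrot} ∈ τ ✓.
Open sets in the quotient: τ_Q = {{}, {[charlie=foxtrot], [delta=echo]}} (2 elements).


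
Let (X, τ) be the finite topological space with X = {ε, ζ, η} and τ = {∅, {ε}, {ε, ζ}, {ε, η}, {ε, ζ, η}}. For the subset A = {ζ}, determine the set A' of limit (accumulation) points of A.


A' = ∅

For each x ∈ X, list the open sets U ∈ τ with x ∈ U, then check whether U ∩ (A ∖ {x}) ≠ ∅ for every such U.
  x = ε: open {ε} ∋ x has {ε} ∩ (A ∖ {ε}) = ∅, so x is NOT a limit point.
  x = ζ: open {ε, ζ} ∋ x has {ε, ζ} ∩ (A ∖ {ζ}) = ∅, so x is NOT a limit point.
  x = η: open {ε, η} ∋ x has {ε, η} ∩ (A ∖ {η}) = ∅, so x is NOT a limit point.
Collecting: A' = ∅.


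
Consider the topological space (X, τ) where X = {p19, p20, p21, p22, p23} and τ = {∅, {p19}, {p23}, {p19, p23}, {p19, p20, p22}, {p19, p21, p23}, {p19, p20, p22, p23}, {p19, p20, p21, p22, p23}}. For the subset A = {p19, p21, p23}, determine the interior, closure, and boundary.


int(A) = {p19, p21, p23}, cl(A) = {p19, p20, p21, p22, p23}, ∂A = {p20, p22}.

Closed sets in (X, τ) are complements of opens:
  closed(X, τ) = {∅, {p21}, {p20, p22}, {p21, p23}, {p20, p21, p22}, {p19, p20, p21, p22}, {p20, p21, p22, p23}, {p19, p20, p21, p22, p23}}.
int(A) = ⋃ {U ∈ τ : U ⊆ A}. Opens contained in A: ∅, {p19}, {p23}, {p19, p23}, {p19, p21, p23}.
Taking the union of these: int(A) = {p19, p21, p23}.
cl(A) = ⋂ {C closed : A ⊆ C}. Closed sets containing A: {p19, p20, p21, p22, p23}.
Intersecting these: cl(A) = {p19, p20, p21, p22, p23}.
∂A = cl(A) ∖ int(A) = {p19, p20, p21, p22, p23} ∖ {p19, p21, p23} = {p20, p22}.


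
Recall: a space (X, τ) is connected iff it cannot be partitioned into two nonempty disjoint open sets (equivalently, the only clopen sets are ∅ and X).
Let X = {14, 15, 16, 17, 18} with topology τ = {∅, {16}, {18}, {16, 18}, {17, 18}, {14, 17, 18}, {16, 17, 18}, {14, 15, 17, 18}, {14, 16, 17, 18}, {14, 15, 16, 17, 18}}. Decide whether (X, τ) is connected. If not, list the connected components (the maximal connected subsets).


(X, τ) is disconnected; components = [{16}, {14, 15, 17, 18}].

Find clopen sets (U ∈ τ with X ∖ U ∈ τ):
  U = ∅, X ∖ U = {14, 15, 16, 17, 18} — both open, so U is clopen.
  U = {16}, X ∖ U = {14, 15, 17, 18} — both open, so U is clopen.
  U = {14, 15, 17, 18}, X ∖ U = {16} — both open, so U is clopen.
  U = {14, 15, 16, 17, 18}, X ∖ U = ∅ — both open, so U is clopen.
Nontrivial clopen(s) exist: e.g. {14, 15, 17, 18}. So (X, τ) is disconnected.
Compute connected components by grouping points that agree on all clopens:
  component: {16}
  component: {14, 15, 17, 18}


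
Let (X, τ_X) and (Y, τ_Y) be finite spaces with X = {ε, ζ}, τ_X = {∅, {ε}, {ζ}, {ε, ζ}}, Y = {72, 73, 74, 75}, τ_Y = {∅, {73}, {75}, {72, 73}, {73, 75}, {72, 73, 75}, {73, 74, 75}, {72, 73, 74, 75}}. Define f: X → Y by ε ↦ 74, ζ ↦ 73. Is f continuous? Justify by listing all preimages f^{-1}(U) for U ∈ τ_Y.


f IS continuous.

Compute f^{-1}(U) for each U ∈ τ_Y:
  U = ∅: f^{-1}(U) = ∅ ∈ τ_X ✓.
  U = {73}: f^{-1}(U) = {ζ} ∈ τ_X ✓.
  U = {75}: f^{-1}(U) = ∅ ∈ τ_X ✓.
  U = {72, 73}: f^{-1}(U) = {ζ} ∈ τ_X ✓.
  U = {73, 75}: f^{-1}(U) = {ζ} ∈ τ_X ✓.
  U = {72, 73, 75}: f^{-1}(U) = {ζ} ∈ τ_X ✓.
  U = {73, 74, 75}: f^{-1}(U) = {ε, ζ} ∈ τ_X ✓.
  U = {72, 73, 74, 75}: f^{-1}(U) = {ε, ζ} ∈ τ_X ✓.
Every preimage lies in τ_X, so f IS continuous.


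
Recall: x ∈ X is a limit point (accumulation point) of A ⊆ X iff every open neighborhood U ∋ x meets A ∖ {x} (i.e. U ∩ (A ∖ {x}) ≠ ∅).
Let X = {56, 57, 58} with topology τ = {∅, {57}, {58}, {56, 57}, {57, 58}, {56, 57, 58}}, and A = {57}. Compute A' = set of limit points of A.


A' = {56}

For each x ∈ X, list the open sets U ∈ τ with x ∈ U, then check whether U ∩ (A ∖ {x}) ≠ ∅ for every such U.
  x = 56: opens ∋ x are {56, 57}, {56, 57, 58}; each meets A ∖ {56}, so x IS a limit point.
  x = 57: open {57} ∋ x has {57} ∩ (A ∖ {57}) = ∅, so x is NOT a limit point.
  x = 58: open {58} ∋ x has {58} ∩ (A ∖ {58}) = ∅, so x is NOT a limit point.
Collecting: A' = {56}.


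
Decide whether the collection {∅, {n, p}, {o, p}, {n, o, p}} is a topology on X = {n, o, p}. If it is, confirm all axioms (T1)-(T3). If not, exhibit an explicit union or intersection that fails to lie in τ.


τ is NOT a topology on X.

Axiom (T1): ∅ ∈ τ? Yes; X ∈ τ? Yes.
Axiom (T2/T3): check pairwise unions and intersections of members of τ.
Counterexample for (T3): {n, p} ∩ {o, p} = {p} ∉ τ. Therefore τ is NOT a topology.


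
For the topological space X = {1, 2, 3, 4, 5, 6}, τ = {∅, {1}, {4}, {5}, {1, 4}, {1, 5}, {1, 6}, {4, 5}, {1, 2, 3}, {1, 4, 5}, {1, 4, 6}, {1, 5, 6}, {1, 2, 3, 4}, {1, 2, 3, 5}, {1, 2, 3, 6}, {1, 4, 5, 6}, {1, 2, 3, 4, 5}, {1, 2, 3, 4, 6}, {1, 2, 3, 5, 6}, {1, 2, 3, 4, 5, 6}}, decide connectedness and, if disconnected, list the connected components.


(X, τ) is disconnected; components = [{4}, {5}, {1, 2, 3, 6}].

Find clopen sets (U ∈ τ with X ∖ U ∈ τ):
  U = ∅, X ∖ U = {1, 2, 3, 4, 5, 6} — both open, so U is clopen.
  U = {4}, X ∖ U = {1, 2, 3, 5, 6} — both open, so U is clopen.
  U = {5}, X ∖ U = {1, 2, 3, 4, 6} — both open, so U is clopen.
  U = {4, 5}, X ∖ U = {1, 2, 3, 6} — both open, so U is clopen.
  U = {1, 2, 3, 6}, X ∖ U = {4, 5} — both open, so U is clopen.
  U = {1, 2, 3, 4, 6}, X ∖ U = {5} — both open, so U is clopen.
  U = {1, 2, 3, 5, 6}, X ∖ U = {4} — both open, so U is clopen.
  U = {1, 2, 3, 4, 5, 6}, X ∖ U = ∅ — both open, so U is clopen.
Nontrivial clopen(s) exist: e.g. {4, 5}. So (X, τ) is disconnected.
Compute connected components by grouping points that agree on all clopens:
  component: {4}
  component: {5}
  component: {1, 2, 3, 6}


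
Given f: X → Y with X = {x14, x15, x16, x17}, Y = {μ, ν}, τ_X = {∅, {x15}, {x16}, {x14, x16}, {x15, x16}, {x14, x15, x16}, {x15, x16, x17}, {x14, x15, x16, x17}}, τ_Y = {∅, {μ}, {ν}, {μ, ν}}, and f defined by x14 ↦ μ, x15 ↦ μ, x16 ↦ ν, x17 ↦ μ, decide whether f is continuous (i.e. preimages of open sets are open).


f is NOT continuous.

Compute f^{-1}(U) for each U ∈ τ_Y:
  U = ∅: f^{-1}(U) = ∅ ∈ τ_X ✓.
  U = {μ}: f^{-1}(U) = {x14, x15, x17} ∉ τ_X ✗.
  U = {ν}: f^{-1}(U) = {x16} ∈ τ_X ✓.
  U = {μ, ν}: f^{-1}(U) = {x14, x15, x16, x17} ∈ τ_X ✓.
Found U = {μ} with f^{-1}(U) = {x14, x15, x17} not in τ_X. Therefore f is NOT continuous.


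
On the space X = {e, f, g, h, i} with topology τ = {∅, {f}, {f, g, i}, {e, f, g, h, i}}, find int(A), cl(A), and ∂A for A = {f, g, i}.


int(A) = {f, g, i}, cl(A) = {e, f, g, h, i}, ∂A = {e, h}.

Closed sets in (X, τ) are complements of opens:
  closed(X, τ) = {∅, {e, h}, {e, g, h, i}, {e, f, g, h, i}}.
int(A) = ⋃ {U ∈ τ : U ⊆ A}. Opens contained in A: ∅, {f}, {f, g, i}.
Taking the union of these: int(A) = {f, g, i}.
cl(A) = ⋂ {C closed : A ⊆ C}. Closed sets containing A: {e, f, g, h, i}.
Intersecting these: cl(A) = {e, f, g, h, i}.
∂A = cl(A) ∖ int(A) = {e, f, g, h, i} ∖ {f, g, i} = {e, h}.


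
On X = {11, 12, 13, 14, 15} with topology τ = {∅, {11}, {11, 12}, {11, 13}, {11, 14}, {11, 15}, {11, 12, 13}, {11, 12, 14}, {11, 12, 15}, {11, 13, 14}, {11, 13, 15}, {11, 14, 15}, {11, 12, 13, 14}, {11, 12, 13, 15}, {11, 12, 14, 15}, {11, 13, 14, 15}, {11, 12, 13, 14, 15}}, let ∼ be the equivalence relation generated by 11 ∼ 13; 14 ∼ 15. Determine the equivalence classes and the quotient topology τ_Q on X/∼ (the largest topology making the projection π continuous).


X/∼ = {[11=13], [12], [14=15]}; |τ_Q| = 5.

Equivalence classes: [11=13], [12], [14=15].
Quotient map π: X → X/∼ sends 11 ↦ [11=13], 12 ↦ [12], 13 ↦ [11=13], 14 ↦ [14=15], 15 ↦ [14=15].
For each subset V ⊆ X/∼, compute π^{-1}(V) ⊆ X and check whether π^{-1}(V) ∈ τ. V is open in τ_Q iff π^{-1}(V) ∈ τ.
  V = {}: π^{-1}(V) = ∅ ∈ τ ✓.
  V = {[11=13]}: π^{-1}(V) = {11, 13} ∈ τ ✓.
  V = {[12]}: π^{-1}(V) = {12} ∉ τ ✗.
  V = {[11=13], [12]}: π^{-1}(V) = {11, 12, 13} ∈ τ ✓.
  V = {[14=15]}: π^{-1}(V) = {14, 15} ∉ τ ✗.
  V = {[11=13], [14=15]}: π^{-1}(V) = {11, 13, 14, 15} ∈ τ ✓.
  V = {[12], [14=15]}: π^{-1}(V) = {12, 14, 15} ∉ τ ✗.
  V = {[11=13], [12], [14=15]}: π^{-1}(V) = {11, 12, 13, 14, 15} ∈ τ ✓.
Open sets in the quotient: τ_Q = {{}, {[11=13]}, {[11=13], [12]}, {[11=13], [14=15]}, {[11=13], [12], [14=15]}} (5 elements).


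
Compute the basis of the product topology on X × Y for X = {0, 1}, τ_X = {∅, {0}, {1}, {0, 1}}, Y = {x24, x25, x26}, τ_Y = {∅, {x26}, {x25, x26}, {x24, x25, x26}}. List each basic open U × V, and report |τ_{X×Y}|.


Basis B = {∅ × ∅, {0} × {x26}, {1} × {x26}, {0} × {x25, x26}, {0, 1} × {x26}, {1} × {x25, x26}, {0} × {x24, x25, x26}, {1} × {x24, x25, x26}, {0, 1} × {x25, x26}, {0, 1} × {x24, x25, x26}}; |τ_{X×Y}| = 16.

Enumerate products U × V with U ∈ τ_X, V ∈ τ_Y (deduplicated):
  ∅ × ∅ = {} (∅)
  {0} × {x26} = {(0,x26)}
  {1} × {x26} = {(1,x26)}
  {0} × {x25, x26} = {(0,x25), (0,x26)}
  {0, 1} × {x26} = {(0,x26), (1,x26)}
  {1} × {x25, x26} = {(1,x25), (1,x26)}
  {0} × {x24, x25, x26} = {(0,x24), (0,x25), (0,x26)}
  {1} × {x24, x25, x26} = {(1,x24), (1,x25), (1,x26)}
  {0, 1} × {x25, x26} = {(0,x25), (0,x26), (1,x25), (1,x26)}
  {0, 1} × {x24, x25, x26} = {(0,x24), (0,x25), (0,x26), (1,x24), (1,x25), (1,x26)}
These 10 distinct sets form the basis B.
Close under arbitrary unions to get τ_{X×Y}; counting gives |τ_{X×Y}| = 16.


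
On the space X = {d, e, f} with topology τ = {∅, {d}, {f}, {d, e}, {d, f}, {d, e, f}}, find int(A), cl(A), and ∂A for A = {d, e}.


int(A) = {d, e}, cl(A) = {d, e}, ∂A = ∅.

Closed sets in (X, τ) are complements of opens:
  closed(X, τ) = {∅, {e}, {f}, {d, e}, {e, f}, {d, e, f}}.
int(A) = ⋃ {U ∈ τ : U ⊆ A}. Opens contained in A: ∅, {d}, {d, e}.
Taking the union of these: int(A) = {d, e}.
cl(A) = ⋂ {C closed : A ⊆ C}. Closed sets containing A: {d, e}, {d, e, f}.
Intersecting these: cl(A) = {d, e}.
∂A = cl(A) ∖ int(A) = {d, e} ∖ {d, e} = ∅.


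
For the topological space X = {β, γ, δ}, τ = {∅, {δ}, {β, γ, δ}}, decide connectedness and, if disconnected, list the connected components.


(X, τ) is connected.

Find clopen sets (U ∈ τ with X ∖ U ∈ τ):
  U = ∅, X ∖ U = {β, γ, δ} — both open, so U is clopen.
  U = {β, γ, δ}, X ∖ U = ∅ — both open, so U is clopen.
Only trivial clopens (∅ and X) exist, so (X, τ) is connected.
Compute connected components by grouping points that agree on all clopens:
  component: {β, γ, δ}


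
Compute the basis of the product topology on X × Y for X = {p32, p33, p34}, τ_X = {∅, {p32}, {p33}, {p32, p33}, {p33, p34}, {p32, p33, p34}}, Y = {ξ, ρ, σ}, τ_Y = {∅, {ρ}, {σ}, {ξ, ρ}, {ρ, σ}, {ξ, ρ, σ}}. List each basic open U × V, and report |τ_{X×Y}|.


Basis B = {∅ × ∅, {p32} × {ρ}, {p32} × {σ}, {p33} × {ρ}, {p33} × {σ}, {p32} × {ξ, ρ}, {p32} × {ρ, σ}, {p32, p33} × {ρ}, {p32, p33} × {σ}, {p33} × {ξ, ρ}, {p33} × {ρ, σ}, {p33, p34} × {ρ}, {p33, p34} × {σ}, {p32} × {ξ, ρ, σ}, {p32, p33, p34} × {ρ}, {p32, p33, p34} × {σ}, {p33} × {ξ, ρ, σ}, {p32, p33} × {ξ, ρ}, {p32, p33} × {ρ, σ}, {p33, p34} × {ξ, ρ}, {p33, p34} × {ρ, σ}, {p32, p33} × {ξ, ρ, σ}, {p32, p33, p34} × {ξ, ρ}, {p32, p33, p34} × {ρ, σ}, {p33, p34} × {ξ, ρ, σ}, {p32, p33, p34} × {ξ, ρ, σ}}; |τ_{X×Y}| = 108.

Enumerate products U × V with U ∈ τ_X, V ∈ τ_Y (deduplicated):
  ∅ × ∅ = {} (∅)
  {p32} × {ρ} = {(p32,ρ)}
  {p32} × {σ} = {(p32,σ)}
  {p33} × {ρ} = {(p33,ρ)}
  {p33} × {σ} = {(p33,σ)}
  {p32} × {ξ, ρ} = {(p32,ξ), (p32,ρ)}
  {p32} × {ρ, σ} = {(p32,ρ), (p32,σ)}
  {p32, p33} × {ρ} = {(p32,ρ), (p33,ρ)}
  {p32, p33} × {σ} = {(p32,σ), (p33,σ)}
  {p33} × {ξ, ρ} = {(p33,ξ), (p33,ρ)}
  {p33} × {ρ, σ} = {(p33,ρ), (p33,σ)}
  {p33, p34} × {ρ} = {(p33,ρ), (p34,ρ)}
  {p33, p34} × {σ} = {(p33,σ), (p34,σ)}
  {p32} × {ξ, ρ, σ} = {(p32,ξ), (p32,ρ), (p32,σ)}
  {p32, p33, p34} × {ρ} = {(p32,ρ), (p33,ρ), (p34,ρ)}
  {p32, p33, p34} × {σ} = {(p32,σ), (p33,σ), (p34,σ)}
  {p33} × {ξ, ρ, σ} = {(p33,ξ), (p33,ρ), (p33,σ)}
  {p32, p33} × {ξ, ρ} = {(p32,ξ), (p32,ρ), (p33,ξ), (p33,ρ)}
  {p32, p33} × {ρ, σ} = {(p32,ρ), (p32,σ), (p33,ρ), (p33,σ)}
  {p33, p34} × {ξ, ρ} = {(p33,ξ), (p33,ρ), (p34,ξ), (p34,ρ)}
  {p33, p34} × {ρ, σ} = {(p33,ρ), (p33,σ), (p34,ρ), (p34,σ)}
  {p32, p33} × {ξ, ρ, σ} = {(p32,ξ), (p32,ρ), (p32,σ), (p33,ξ), (p33,ρ), (p33,σ)}
  {p32, p33, p34} × {ξ, ρ} = {(p32,ξ), (p32,ρ), (p33,ξ), (p33,ρ), (p34,ξ), (p34,ρ)}
  {p32, p33, p34} × {ρ, σ} = {(p32,ρ), (p32,σ), (p33,ρ), (p33,σ), (p34,ρ), (p34,σ)}
  {p33, p34} × {ξ, ρ, σ} = {(p33,ξ), (p33,ρ), (p33,σ), (p34,ξ), (p34,ρ), (p34,σ)}
  {p32, p33, p34} × {ξ, ρ, σ} = {(p32,ξ), (p32,ρ), (p32,σ), (p33,ξ), (p33,ρ), (p33,σ), (p34,ξ), (p34,ρ), (p34,σ)}
These 26 distinct sets form the basis B.
Close under arbitrary unions to get τ_{X×Y}; counting gives |τ_{X×Y}| = 108.


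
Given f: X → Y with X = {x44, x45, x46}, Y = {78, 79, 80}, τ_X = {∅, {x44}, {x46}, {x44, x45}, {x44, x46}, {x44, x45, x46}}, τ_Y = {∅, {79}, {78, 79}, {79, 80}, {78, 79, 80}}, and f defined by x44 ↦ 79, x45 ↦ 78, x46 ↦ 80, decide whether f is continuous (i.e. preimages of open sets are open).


f IS continuous.

Compute f^{-1}(U) for each U ∈ τ_Y:
  U = ∅: f^{-1}(U) = ∅ ∈ τ_X ✓.
  U = {79}: f^{-1}(U) = {x44} ∈ τ_X ✓.
  U = {78, 79}: f^{-1}(U) = {x44, x45} ∈ τ_X ✓.
  U = {79, 80}: f^{-1}(U) = {x44, x46} ∈ τ_X ✓.
  U = {78, 79, 80}: f^{-1}(U) = {x44, x45, x46} ∈ τ_X ✓.
Every preimage lies in τ_X, so f IS continuous.
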